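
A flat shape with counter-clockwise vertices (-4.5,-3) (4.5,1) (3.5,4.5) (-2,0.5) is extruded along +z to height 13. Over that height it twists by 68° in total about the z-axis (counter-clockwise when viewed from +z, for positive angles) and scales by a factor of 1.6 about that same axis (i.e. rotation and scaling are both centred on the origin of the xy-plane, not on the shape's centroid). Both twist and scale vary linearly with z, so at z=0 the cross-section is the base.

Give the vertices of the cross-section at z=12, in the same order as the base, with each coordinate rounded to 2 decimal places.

t = z/height = 12/13 = 0.923077
s = 1 + (scale-1)·z/height = 1 + (1.6-1)·12/13 = 1.553846
θ = twist·z/height = 68°·12/13 = 62.7692° = 1.095530 rad
cos θ = 0.457575, sin θ = 0.889171 (intermediates below are computed at full precision and shown rounded to 5 d.p.)
v1: (-4.5,-3) → rotate → (0.60842,-5.37399) → ×s → (0.94540,-8.35036) → (0.95,-8.35)
v2: (4.5,1) → rotate → (1.16992,4.45884) → ×s → (1.81787,6.92836) → (1.82,6.93)
v3: (3.5,4.5) → rotate → (-2.39975,5.17119) → ×s → (-3.72885,8.03523) → (-3.73,8.04)
v4: (-2,0.5) → rotate → (-1.35974,-1.54955) → ×s → (-2.11282,-2.40777) → (-2.11,-2.41)

Cross-section at z=12: (0.95,-8.35) (1.82,6.93) (-3.73,8.04) (-2.11,-2.41)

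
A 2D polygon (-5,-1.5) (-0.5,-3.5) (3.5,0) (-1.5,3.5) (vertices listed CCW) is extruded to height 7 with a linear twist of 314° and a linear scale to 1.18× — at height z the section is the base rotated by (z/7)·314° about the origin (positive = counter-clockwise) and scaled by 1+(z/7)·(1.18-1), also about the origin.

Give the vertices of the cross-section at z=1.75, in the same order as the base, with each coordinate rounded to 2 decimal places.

Cross-section at z=1.75: (0.49,-5.43) (3.48,-1.24) (0.73,3.58) (-3.90,-0.81)

t = z/height = 1.75/7 = 0.25
s = 1 + (scale-1)·z/height = 1 + (1.18-1)·1.75/7 = 1.045000
θ = twist·z/height = 314°·1.75/7 = 78.5000° = 1.370083 rad
cos θ = 0.199368, sin θ = 0.979925 (intermediates below are computed at full precision and shown rounded to 5 d.p.)
v1: (-5,-1.5) → rotate → (0.47305,-5.19868) → ×s → (0.49433,-5.43262) → (0.49,-5.43)
v2: (-0.5,-3.5) → rotate → (3.33005,-1.18775) → ×s → (3.47990,-1.24120) → (3.48,-1.24)
v3: (3.5,0) → rotate → (0.69779,3.42974) → ×s → (0.72919,3.58407) → (0.73,3.58)
v4: (-1.5,3.5) → rotate → (-3.72879,-0.77210) → ×s → (-3.89658,-0.80684) → (-3.90,-0.81)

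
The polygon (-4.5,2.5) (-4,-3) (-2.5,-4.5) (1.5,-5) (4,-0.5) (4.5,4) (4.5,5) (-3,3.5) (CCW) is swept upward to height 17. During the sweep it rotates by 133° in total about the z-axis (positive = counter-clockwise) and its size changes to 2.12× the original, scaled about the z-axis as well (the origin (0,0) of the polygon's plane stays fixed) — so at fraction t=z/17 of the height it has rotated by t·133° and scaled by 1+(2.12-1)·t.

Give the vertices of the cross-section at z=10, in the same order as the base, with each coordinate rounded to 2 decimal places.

Cross-section at z=10: (-5.58,-6.46) (3.52,-7.51) (6.46,-5.58) (8.63,0.74) (2.16,6.33) (-4.97,8.66) (-6.60,9.00) (-6.70,-3.69)

t = z/height = 10/17 = 0.588235
s = 1 + (scale-1)·z/height = 1 + (2.12-1)·10/17 = 1.658824
θ = twist·z/height = 133°·10/17 = 78.2353° = 1.365463 rad
cos θ = 0.203893, sin θ = 0.978993 (intermediates below are computed at full precision and shown rounded to 5 d.p.)
v1: (-4.5,2.5) → rotate → (-3.36500,-3.89574) → ×s → (-5.58194,-6.46234) → (-5.58,-6.46)
v2: (-4,-3) → rotate → (2.12141,-4.52765) → ×s → (3.51904,-7.51058) → (3.52,-7.51)
v3: (-2.5,-4.5) → rotate → (3.89574,-3.36500) → ×s → (6.46234,-5.58194) → (6.46,-5.58)
v4: (1.5,-5) → rotate → (5.20081,0.44902) → ×s → (8.62722,0.74485) → (8.63,0.74)
v5: (4,-0.5) → rotate → (1.30507,3.81403) → ×s → (2.16488,6.32680) → (2.16,6.33)
v6: (4.5,4) → rotate → (-2.99845,5.22104) → ×s → (-4.97391,8.66079) → (-4.97,8.66)
v7: (4.5,5) → rotate → (-3.97745,5.42493) → ×s → (-6.59788,8.99901) → (-6.60,9.00)
v8: (-3,3.5) → rotate → (-4.03816,-2.22335) → ×s → (-6.69859,-3.68815) → (-6.70,-3.69)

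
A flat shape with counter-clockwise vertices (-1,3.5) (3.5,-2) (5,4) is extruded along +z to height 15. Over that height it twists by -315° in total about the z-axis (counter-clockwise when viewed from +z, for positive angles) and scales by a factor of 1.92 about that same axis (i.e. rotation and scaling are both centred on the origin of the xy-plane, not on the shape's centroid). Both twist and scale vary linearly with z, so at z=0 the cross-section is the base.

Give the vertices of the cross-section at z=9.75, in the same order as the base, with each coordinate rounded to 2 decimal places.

t = z/height = 9.75/15 = 0.65
s = 1 + (scale-1)·z/height = 1 + (1.92-1)·9.75/15 = 1.598000
θ = twist·z/height = -315°·9.75/15 = -204.7500° = -3.573562 rad
cos θ = -0.908143, sin θ = 0.418660 (intermediates below are computed at full precision and shown rounded to 5 d.p.)
v1: (-1,3.5) → rotate → (-0.55717,-3.59716) → ×s → (-0.89035,-5.74826) → (-0.89,-5.75)
v2: (3.5,-2) → rotate → (-2.34118,3.28160) → ×s → (-3.74121,5.24399) → (-3.74,5.24)
v3: (5,4) → rotate → (-6.21535,-1.53927) → ×s → (-9.93214,-2.45976) → (-9.93,-2.46)

Cross-section at z=9.75: (-0.89,-5.75) (-3.74,5.24) (-9.93,-2.46)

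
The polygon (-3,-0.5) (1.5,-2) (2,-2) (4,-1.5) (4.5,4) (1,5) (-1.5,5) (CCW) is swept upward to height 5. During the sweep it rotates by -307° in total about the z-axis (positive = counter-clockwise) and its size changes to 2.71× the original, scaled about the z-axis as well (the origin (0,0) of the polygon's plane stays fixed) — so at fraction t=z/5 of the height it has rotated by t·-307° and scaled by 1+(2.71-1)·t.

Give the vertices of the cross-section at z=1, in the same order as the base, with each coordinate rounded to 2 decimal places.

t = z/height = 1/5 = 0.2
s = 1 + (scale-1)·z/height = 1 + (2.71-1)·1/5 = 1.342000
θ = twist·z/height = -307°·1/5 = -61.4000° = -1.071632 rad
cos θ = 0.478692, sin θ = -0.877983 (intermediates below are computed at full precision and shown rounded to 5 d.p.)
v1: (-3,-0.5) → rotate → (-1.87507,2.39460) → ×s → (-2.51634,3.21356) → (-2.52,3.21)
v2: (1.5,-2) → rotate → (-1.03793,-2.27436) → ×s → (-1.39290,-3.05219) → (-1.39,-3.05)
v3: (2,-2) → rotate → (-0.79858,-2.71335) → ×s → (-1.07170,-3.64132) → (-1.07,-3.64)
v4: (4,-1.5) → rotate → (0.59779,-4.22997) → ×s → (0.80224,-5.67662) → (0.80,-5.68)
v5: (4.5,4) → rotate → (5.66605,-2.03616) → ×s → (7.60383,-2.73252) → (7.60,-2.73)
v6: (1,5) → rotate → (4.86861,1.51548) → ×s → (6.53367,2.03377) → (6.53,2.03)
v7: (-1.5,5) → rotate → (3.67188,3.71043) → ×s → (4.92766,4.97940) → (4.93,4.98)

Cross-section at z=1: (-2.52,3.21) (-1.39,-3.05) (-1.07,-3.64) (0.80,-5.68) (7.60,-2.73) (6.53,2.03) (4.93,4.98)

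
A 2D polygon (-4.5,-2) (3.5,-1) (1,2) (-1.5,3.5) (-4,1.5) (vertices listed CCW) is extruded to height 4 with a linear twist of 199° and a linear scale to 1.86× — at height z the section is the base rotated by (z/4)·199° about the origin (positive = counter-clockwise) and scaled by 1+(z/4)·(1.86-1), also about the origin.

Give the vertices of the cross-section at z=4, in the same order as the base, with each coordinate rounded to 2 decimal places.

t = z/height = 4/4 = 1
s = 1 + (scale-1)·z/height = 1 + (1.86-1)·4/4 = 1.860000
θ = twist·z/height = 199°·4/4 = 199.0000° = 3.473205 rad
cos θ = -0.945519, sin θ = -0.325568 (intermediates below are computed at full precision and shown rounded to 5 d.p.)
v1: (-4.5,-2) → rotate → (3.60370,3.35609) → ×s → (6.70288,6.24233) → (6.70,6.24)
v2: (3.5,-1) → rotate → (-3.63488,-0.19397) → ×s → (-6.76088,-0.36078) → (-6.76,-0.36)
v3: (1,2) → rotate → (-0.29438,-2.21661) → ×s → (-0.54755,-4.12289) → (-0.55,-4.12)
v4: (-1.5,3.5) → rotate → (2.55777,-2.82096) → ×s → (4.75745,-5.24699) → (4.76,-5.25)
v5: (-4,1.5) → rotate → (4.27043,-0.11601) → ×s → (7.94299,-0.21577) → (7.94,-0.22)

Cross-section at z=4: (6.70,6.24) (-6.76,-0.36) (-0.55,-4.12) (4.76,-5.25) (7.94,-0.22)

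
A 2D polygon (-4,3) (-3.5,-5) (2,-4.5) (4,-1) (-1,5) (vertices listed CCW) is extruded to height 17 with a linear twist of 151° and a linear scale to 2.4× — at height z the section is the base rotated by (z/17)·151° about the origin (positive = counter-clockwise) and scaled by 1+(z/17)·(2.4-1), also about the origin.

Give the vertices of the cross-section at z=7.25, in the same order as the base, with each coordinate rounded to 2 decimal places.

t = z/height = 7.25/17 = 0.426471
s = 1 + (scale-1)·z/height = 1 + (2.4-1)·7.25/17 = 1.597059
θ = twist·z/height = 151°·7.25/17 = 64.3971° = 1.123941 rad
cos θ = 0.432132, sin θ = 0.901810 (intermediates below are computed at full precision and shown rounded to 5 d.p.)
v1: (-4,3) → rotate → (-4.43396,-2.31085) → ×s → (-7.08129,-3.69056) → (-7.08,-3.69)
v2: (-3.5,-5) → rotate → (2.99659,-5.31700) → ×s → (4.78573,-8.49156) → (4.79,-8.49)
v3: (2,-4.5) → rotate → (4.92241,-0.14097) → ×s → (7.86138,-0.22514) → (7.86,-0.23)
v4: (4,-1) → rotate → (2.63034,3.17511) → ×s → (4.20081,5.07084) → (4.20,5.07)
v5: (-1,5) → rotate → (-4.94118,1.25885) → ×s → (-7.89136,2.01046) → (-7.89,2.01)

Cross-section at z=7.25: (-7.08,-3.69) (4.79,-8.49) (7.86,-0.23) (4.20,5.07) (-7.89,2.01)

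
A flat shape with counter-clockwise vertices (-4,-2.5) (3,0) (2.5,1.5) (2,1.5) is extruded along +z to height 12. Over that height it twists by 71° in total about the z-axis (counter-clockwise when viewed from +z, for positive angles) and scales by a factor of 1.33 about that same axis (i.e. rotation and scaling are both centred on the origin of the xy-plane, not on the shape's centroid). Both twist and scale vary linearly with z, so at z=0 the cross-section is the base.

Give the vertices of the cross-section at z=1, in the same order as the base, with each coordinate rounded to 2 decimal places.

Cross-section at z=1: (-3.82,-2.98) (3.07,0.32) (2.40,1.80) (1.89,1.74)

t = z/height = 1/12 = 0.0833333
s = 1 + (scale-1)·z/height = 1 + (1.33-1)·1/12 = 1.027500
θ = twist·z/height = 71°·1/12 = 5.9167° = 0.103265 rad
cos θ = 0.994673, sin θ = 0.103082 (intermediates below are computed at full precision and shown rounded to 5 d.p.)
v1: (-4,-2.5) → rotate → (-3.72099,-2.89901) → ×s → (-3.82331,-2.97873) → (-3.82,-2.98)
v2: (3,0) → rotate → (2.98402,0.30925) → ×s → (3.06608,0.31775) → (3.07,0.32)
v3: (2.5,1.5) → rotate → (2.33206,1.74971) → ×s → (2.39619,1.79783) → (2.40,1.80)
v4: (2,1.5) → rotate → (1.83472,1.69817) → ×s → (1.88518,1.74487) → (1.89,1.74)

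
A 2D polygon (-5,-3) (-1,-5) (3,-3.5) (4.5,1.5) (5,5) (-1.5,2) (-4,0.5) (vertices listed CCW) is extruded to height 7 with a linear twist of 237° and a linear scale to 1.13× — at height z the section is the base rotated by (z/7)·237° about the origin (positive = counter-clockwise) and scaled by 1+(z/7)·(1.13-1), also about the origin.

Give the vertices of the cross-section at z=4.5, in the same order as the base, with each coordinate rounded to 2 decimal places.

t = z/height = 4.5/7 = 0.642857
s = 1 + (scale-1)·z/height = 1 + (1.13-1)·4.5/7 = 1.083571
θ = twist·z/height = 237°·4.5/7 = 152.3571° = 2.659134 rad
cos θ = -0.885857, sin θ = 0.463959 (intermediates below are computed at full precision and shown rounded to 5 d.p.)
v1: (-5,-3) → rotate → (5.82116,0.33778) → ×s → (6.30764,0.36600) → (6.31,0.37)
v2: (-1,-5) → rotate → (3.20565,3.96533) → ×s → (3.47355,4.29671) → (3.47,4.30)
v3: (3,-3.5) → rotate → (-1.03371,4.49238) → ×s → (-1.12010,4.86781) → (-1.12,4.87)
v4: (4.5,1.5) → rotate → (-4.68229,0.75903) → ×s → (-5.07360,0.82246) → (-5.07,0.82)
v5: (5,5) → rotate → (-6.74908,-2.10949) → ×s → (-7.31311,-2.28578) → (-7.31,-2.29)
v6: (-1.5,2) → rotate → (0.40087,-2.46765) → ×s → (0.43437,-2.67388) → (0.43,-2.67)
v7: (-4,0.5) → rotate → (3.31145,-2.29876) → ×s → (3.58819,-2.49087) → (3.59,-2.49)

Cross-section at z=4.5: (6.31,0.37) (3.47,4.30) (-1.12,4.87) (-5.07,0.82) (-7.31,-2.29) (0.43,-2.67) (3.59,-2.49)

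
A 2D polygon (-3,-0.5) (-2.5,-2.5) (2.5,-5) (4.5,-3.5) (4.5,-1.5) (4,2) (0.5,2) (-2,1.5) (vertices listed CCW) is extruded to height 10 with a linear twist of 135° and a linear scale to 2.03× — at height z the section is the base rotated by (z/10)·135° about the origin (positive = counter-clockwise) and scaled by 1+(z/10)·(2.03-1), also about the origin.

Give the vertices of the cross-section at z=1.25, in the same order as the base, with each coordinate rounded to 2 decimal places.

t = z/height = 1.25/10 = 0.125
s = 1 + (scale-1)·z/height = 1 + (2.03-1)·1.25/10 = 1.128750
θ = twist·z/height = 135°·1.25/10 = 16.8750° = 0.294524 rad
cos θ = 0.956940, sin θ = 0.290285 (intermediates below are computed at full precision and shown rounded to 5 d.p.)
v1: (-3,-0.5) → rotate → (-2.72568,-1.34932) → ×s → (-3.07661,-1.52305) → (-3.08,-1.52)
v2: (-2.5,-2.5) → rotate → (-1.66664,-3.11806) → ×s → (-1.88122,-3.51951) → (-1.88,-3.52)
v3: (2.5,-5) → rotate → (3.84377,-4.05899) → ×s → (4.33866,-4.58158) → (4.34,-4.58)
v4: (4.5,-3.5) → rotate → (5.32223,-2.04301) → ×s → (6.00746,-2.30605) → (6.01,-2.31)
v5: (4.5,-1.5) → rotate → (4.74166,-0.12913) → ×s → (5.35215,-0.14575) → (5.35,-0.15)
v6: (4,2) → rotate → (3.24719,3.07502) → ×s → (3.66527,3.47093) → (3.67,3.47)
v7: (0.5,2) → rotate → (-0.10210,2.05902) → ×s → (-0.11524,2.32412) → (-0.12,2.32)
v8: (-2,1.5) → rotate → (-2.34931,0.85484) → ×s → (-2.65178,0.96490) → (-2.65,0.96)

Cross-section at z=1.25: (-3.08,-1.52) (-1.88,-3.52) (4.34,-4.58) (6.01,-2.31) (5.35,-0.15) (3.67,3.47) (-0.12,2.32) (-2.65,0.96)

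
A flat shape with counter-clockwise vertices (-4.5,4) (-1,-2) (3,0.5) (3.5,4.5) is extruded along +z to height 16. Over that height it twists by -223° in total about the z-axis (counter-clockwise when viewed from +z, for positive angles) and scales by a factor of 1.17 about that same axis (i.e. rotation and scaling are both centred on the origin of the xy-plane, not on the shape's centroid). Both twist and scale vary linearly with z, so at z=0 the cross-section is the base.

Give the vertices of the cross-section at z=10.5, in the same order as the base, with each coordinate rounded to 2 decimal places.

Cross-section at z=10.5: (6.63,-0.93) (-0.31,2.47) (-2.47,-2.31) (-0.47,-6.32)

t = z/height = 10.5/16 = 0.65625
s = 1 + (scale-1)·z/height = 1 + (1.17-1)·10.5/16 = 1.111563
θ = twist·z/height = -223°·10.5/16 = -146.3438° = -2.554180 rad
cos θ = -0.832378, sin θ = -0.554209 (intermediates below are computed at full precision and shown rounded to 5 d.p.)
v1: (-4.5,4) → rotate → (5.96253,-0.83557) → ×s → (6.62773,-0.92879) → (6.63,-0.93)
v2: (-1,-2) → rotate → (-0.27604,2.21896) → ×s → (-0.30684,2.46652) → (-0.31,2.47)
v3: (3,0.5) → rotate → (-2.22003,-2.07882) → ×s → (-2.46770,-2.31073) → (-2.47,-2.31)
v4: (3.5,4.5) → rotate → (-0.41938,-5.68543) → ×s → (-0.46617,-6.31971) → (-0.47,-6.32)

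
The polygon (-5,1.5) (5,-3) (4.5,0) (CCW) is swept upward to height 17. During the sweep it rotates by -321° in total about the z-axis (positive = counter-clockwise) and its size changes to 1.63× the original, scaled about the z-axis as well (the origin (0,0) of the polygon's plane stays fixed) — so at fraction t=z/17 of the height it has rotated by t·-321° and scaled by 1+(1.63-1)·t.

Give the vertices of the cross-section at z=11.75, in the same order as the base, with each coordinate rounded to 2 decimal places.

Cross-section at z=11.75: (3.91,-6.39) (-2.47,8.00) (-4.81,4.31)

t = z/height = 11.75/17 = 0.691176
s = 1 + (scale-1)·z/height = 1 + (1.63-1)·11.75/17 = 1.435441
θ = twist·z/height = -321°·11.75/17 = -221.8676° = -3.872321 rad
cos θ = -0.744689, sin θ = 0.667412 (intermediates below are computed at full precision and shown rounded to 5 d.p.)
v1: (-5,1.5) → rotate → (2.72232,-4.45409) → ×s → (3.90774,-6.39359) → (3.91,-6.39)
v2: (5,-3) → rotate → (-1.72121,5.57113) → ×s → (-2.47069,7.99702) → (-2.47,8.00)
v3: (4.5,0) → rotate → (-3.35110,3.00335) → ×s → (-4.81030,4.31114) → (-4.81,4.31)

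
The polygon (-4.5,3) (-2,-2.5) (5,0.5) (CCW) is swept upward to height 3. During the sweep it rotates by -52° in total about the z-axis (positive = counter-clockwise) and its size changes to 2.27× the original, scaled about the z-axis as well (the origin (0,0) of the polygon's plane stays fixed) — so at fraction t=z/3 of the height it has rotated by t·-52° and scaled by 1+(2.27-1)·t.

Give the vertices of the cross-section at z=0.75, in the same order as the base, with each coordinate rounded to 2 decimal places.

t = z/height = 0.75/3 = 0.25
s = 1 + (scale-1)·z/height = 1 + (2.27-1)·0.75/3 = 1.317500
θ = twist·z/height = -52°·0.75/3 = -13.0000° = -0.226893 rad
cos θ = 0.974370, sin θ = -0.224951 (intermediates below are computed at full precision and shown rounded to 5 d.p.)
v1: (-4.5,3) → rotate → (-3.70981,3.93539) → ×s → (-4.88768,5.18488) → (-4.89,5.18)
v2: (-2,-2.5) → rotate → (-2.51112,-1.98602) → ×s → (-3.30840,-2.61659) → (-3.31,-2.62)
v3: (5,0.5) → rotate → (4.98433,-0.63757) → ×s → (6.56685,-0.84000) → (6.57,-0.84)

Cross-section at z=0.75: (-4.89,5.18) (-3.31,-2.62) (6.57,-0.84)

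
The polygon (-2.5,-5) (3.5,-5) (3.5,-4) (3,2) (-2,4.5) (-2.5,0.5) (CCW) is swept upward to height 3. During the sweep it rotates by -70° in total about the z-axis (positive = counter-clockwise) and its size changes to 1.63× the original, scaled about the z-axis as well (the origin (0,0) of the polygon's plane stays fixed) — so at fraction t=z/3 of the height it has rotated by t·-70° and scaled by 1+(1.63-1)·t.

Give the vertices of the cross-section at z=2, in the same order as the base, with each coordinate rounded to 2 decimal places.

t = z/height = 2/3 = 0.666667
s = 1 + (scale-1)·z/height = 1 + (1.63-1)·2/3 = 1.420000
θ = twist·z/height = -70°·2/3 = -46.6667° = -0.814487 rad
cos θ = 0.686242, sin θ = -0.727374 (intermediates below are computed at full precision and shown rounded to 5 d.p.)
v1: (-2.5,-5) → rotate → (-5.35247,-1.61277) → ×s → (-7.60051,-2.29014) → (-7.60,-2.29)
v2: (3.5,-5) → rotate → (-1.23502,-5.97702) → ×s → (-1.75373,-8.48736) → (-1.75,-8.49)
v3: (3.5,-4) → rotate → (-0.50765,-5.29077) → ×s → (-0.72086,-7.51290) → (-0.72,-7.51)
v4: (3,2) → rotate → (3.51347,-0.80964) → ×s → (4.98913,-1.14969) → (4.99,-1.15)
v5: (-2,4.5) → rotate → (1.90070,4.54283) → ×s → (2.69899,6.45083) → (2.70,6.45)
v6: (-2.5,0.5) → rotate → (-1.35192,2.16155) → ×s → (-1.91972,3.06941) → (-1.92,3.07)

Cross-section at z=2: (-7.60,-2.29) (-1.75,-8.49) (-0.72,-7.51) (4.99,-1.15) (2.70,6.45) (-1.92,3.07)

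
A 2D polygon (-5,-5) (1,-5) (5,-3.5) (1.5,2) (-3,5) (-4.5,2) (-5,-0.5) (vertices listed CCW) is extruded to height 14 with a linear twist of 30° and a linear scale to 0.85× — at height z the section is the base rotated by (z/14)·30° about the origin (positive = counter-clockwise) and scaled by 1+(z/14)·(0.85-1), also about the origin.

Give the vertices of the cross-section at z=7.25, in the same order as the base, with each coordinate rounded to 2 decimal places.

t = z/height = 7.25/14 = 0.517857
s = 1 + (scale-1)·z/height = 1 + (0.85-1)·7.25/14 = 0.922321
θ = twist·z/height = 30°·7.25/14 = 15.5357° = 0.271149 rad
cos θ = 0.963464, sin θ = 0.267839 (intermediates below are computed at full precision and shown rounded to 5 d.p.)
v1: (-5,-5) → rotate → (-3.47812,-6.15651) → ×s → (-3.20795,-5.67828) → (-3.21,-5.68)
v2: (1,-5) → rotate → (2.30266,-4.54948) → ×s → (2.12379,-4.19608) → (2.12,-4.20)
v3: (5,-3.5) → rotate → (5.75475,-2.03293) → ×s → (5.30773,-1.87501) → (5.31,-1.88)
v4: (1.5,2) → rotate → (0.90952,2.32869) → ×s → (0.83887,2.14780) → (0.84,2.15)
v5: (-3,5) → rotate → (-4.22959,4.01380) → ×s → (-3.90104,3.70202) → (-3.90,3.70)
v6: (-4.5,2) → rotate → (-4.87126,0.72165) → ×s → (-4.49287,0.66560) → (-4.49,0.67)
v7: (-5,-0.5) → rotate → (-4.68340,-1.82093) → ×s → (-4.31960,-1.67948) → (-4.32,-1.68)

Cross-section at z=7.25: (-3.21,-5.68) (2.12,-4.20) (5.31,-1.88) (0.84,2.15) (-3.90,3.70) (-4.49,0.67) (-4.32,-1.68)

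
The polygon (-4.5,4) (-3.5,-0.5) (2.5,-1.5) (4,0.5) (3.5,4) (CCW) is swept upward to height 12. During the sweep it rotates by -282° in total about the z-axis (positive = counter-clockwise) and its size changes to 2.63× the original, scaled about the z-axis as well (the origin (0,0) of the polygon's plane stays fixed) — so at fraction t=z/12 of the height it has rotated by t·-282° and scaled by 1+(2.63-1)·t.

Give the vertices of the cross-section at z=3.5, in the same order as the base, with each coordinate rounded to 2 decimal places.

Cross-section at z=3.5: (4.95,7.37) (-1.43,5.02) (-1.70,-3.95) (1.53,-5.75) (6.54,-4.32)

t = z/height = 3.5/12 = 0.291667
s = 1 + (scale-1)·z/height = 1 + (2.63-1)·3.5/12 = 1.475417
θ = twist·z/height = -282°·3.5/12 = -82.2500° = -1.435533 rad
cos θ = 0.134851, sin θ = -0.990866 (intermediates below are computed at full precision and shown rounded to 5 d.p.)
v1: (-4.5,4) → rotate → (3.35663,4.99830) → ×s → (4.95243,7.37458) → (4.95,7.37)
v2: (-3.5,-0.5) → rotate → (-0.96741,3.40061) → ×s → (-1.42733,5.01731) → (-1.43,5.02)
v3: (2.5,-1.5) → rotate → (-1.14917,-2.67944) → ×s → (-1.69551,-3.95329) → (-1.70,-3.95)
v4: (4,0.5) → rotate → (1.03484,-3.89604) → ×s → (1.52682,-5.74828) → (1.53,-5.75)
v5: (3.5,4) → rotate → (4.43544,-2.92863) → ×s → (6.54412,-4.32094) → (6.54,-4.32)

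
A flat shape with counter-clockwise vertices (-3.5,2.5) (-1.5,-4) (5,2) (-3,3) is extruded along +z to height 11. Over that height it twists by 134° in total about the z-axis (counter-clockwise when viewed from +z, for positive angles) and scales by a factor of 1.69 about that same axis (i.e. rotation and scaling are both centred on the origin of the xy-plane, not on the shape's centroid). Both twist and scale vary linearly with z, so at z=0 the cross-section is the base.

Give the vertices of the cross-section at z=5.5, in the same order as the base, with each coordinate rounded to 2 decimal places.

t = z/height = 5.5/11 = 0.5
s = 1 + (scale-1)·z/height = 1 + (1.69-1)·5.5/11 = 1.345000
θ = twist·z/height = 134°·5.5/11 = 67.0000° = 1.169371 rad
cos θ = 0.390731, sin θ = 0.920505 (intermediates below are computed at full precision and shown rounded to 5 d.p.)
v1: (-3.5,2.5) → rotate → (-3.66882,-2.24494) → ×s → (-4.93456,-3.01944) → (-4.93,-3.02)
v2: (-1.5,-4) → rotate → (3.09592,-2.94368) → ×s → (4.16402,-3.95925) → (4.16,-3.96)
v3: (5,2) → rotate → (0.11265,5.38399) → ×s → (0.15151,7.24146) → (0.15,7.24)
v4: (-3,3) → rotate → (-3.93371,-1.58932) → ×s → (-5.29084,-2.13764) → (-5.29,-2.14)

Cross-section at z=5.5: (-4.93,-3.02) (4.16,-3.96) (0.15,7.24) (-5.29,-2.14)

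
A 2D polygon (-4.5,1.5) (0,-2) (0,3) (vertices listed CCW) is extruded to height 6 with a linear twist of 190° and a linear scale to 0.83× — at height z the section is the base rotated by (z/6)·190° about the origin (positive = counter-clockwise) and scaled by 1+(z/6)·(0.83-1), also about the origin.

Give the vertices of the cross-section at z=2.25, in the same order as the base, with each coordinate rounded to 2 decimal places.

Cross-section at z=2.25: (-2.68,-3.54) (1.77,-0.60) (-2.66,0.90)

t = z/height = 2.25/6 = 0.375
s = 1 + (scale-1)·z/height = 1 + (0.83-1)·2.25/6 = 0.936250
θ = twist·z/height = 190°·2.25/6 = 71.2500° = 1.243547 rad
cos θ = 0.321439, sin θ = 0.946930 (intermediates below are computed at full precision and shown rounded to 5 d.p.)
v1: (-4.5,1.5) → rotate → (-2.86687,-3.77903) → ×s → (-2.68411,-3.53811) → (-2.68,-3.54)
v2: (0,-2) → rotate → (1.89386,-0.64288) → ×s → (1.77313,-0.60190) → (1.77,-0.60)
v3: (0,3) → rotate → (-2.84079,0.96432) → ×s → (-2.65969,0.90284) → (-2.66,0.90)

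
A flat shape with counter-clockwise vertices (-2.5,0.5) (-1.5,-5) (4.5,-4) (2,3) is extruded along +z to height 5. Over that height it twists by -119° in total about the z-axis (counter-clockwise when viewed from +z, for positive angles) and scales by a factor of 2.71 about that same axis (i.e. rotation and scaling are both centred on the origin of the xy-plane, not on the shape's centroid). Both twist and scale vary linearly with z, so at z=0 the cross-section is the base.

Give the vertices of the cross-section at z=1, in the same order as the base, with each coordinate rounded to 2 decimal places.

t = z/height = 1/5 = 0.2
s = 1 + (scale-1)·z/height = 1 + (2.71-1)·1/5 = 1.342000
θ = twist·z/height = -119°·1/5 = -23.8000° = -0.415388 rad
cos θ = 0.914960, sin θ = -0.403545 (intermediates below are computed at full precision and shown rounded to 5 d.p.)
v1: (-2.5,0.5) → rotate → (-2.08563,1.46634) → ×s → (-2.79891,1.96783) → (-2.80,1.97)
v2: (-1.5,-5) → rotate → (-3.39017,-3.96948) → ×s → (-4.54960,-5.32704) → (-4.55,-5.33)
v3: (4.5,-4) → rotate → (2.50314,-5.47579) → ×s → (3.35921,-7.34851) → (3.36,-7.35)
v4: (2,3) → rotate → (3.04056,1.93779) → ×s → (4.08043,2.60051) → (4.08,2.60)

Cross-section at z=1: (-2.80,1.97) (-4.55,-5.33) (3.36,-7.35) (4.08,2.60)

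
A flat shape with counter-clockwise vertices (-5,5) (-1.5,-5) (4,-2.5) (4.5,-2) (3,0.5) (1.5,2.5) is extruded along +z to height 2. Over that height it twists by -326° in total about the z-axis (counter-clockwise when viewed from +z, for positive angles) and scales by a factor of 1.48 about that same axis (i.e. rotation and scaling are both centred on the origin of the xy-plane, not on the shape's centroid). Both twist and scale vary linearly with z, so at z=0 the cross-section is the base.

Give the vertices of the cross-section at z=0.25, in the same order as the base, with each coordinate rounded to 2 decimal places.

Cross-section at z=0.25: (-0.56,7.47) (-4.66,-2.98) (1.48,-4.78) (2.23,-4.72) (2.76,-1.67) (2.93,0.97)

t = z/height = 0.25/2 = 0.125
s = 1 + (scale-1)·z/height = 1 + (1.48-1)·0.25/2 = 1.060000
θ = twist·z/height = -326°·0.25/2 = -40.7500° = -0.711222 rad
cos θ = 0.757565, sin θ = -0.652760 (intermediates below are computed at full precision and shown rounded to 5 d.p.)
v1: (-5,5) → rotate → (-0.52403,7.05162) → ×s → (-0.55547,7.47472) → (-0.56,7.47)
v2: (-1.5,-5) → rotate → (-4.40015,-2.80869) → ×s → (-4.66416,-2.97721) → (-4.66,-2.98)
v3: (4,-2.5) → rotate → (1.39836,-4.50495) → ×s → (1.48226,-4.77525) → (1.48,-4.78)
v4: (4.5,-2) → rotate → (2.10352,-4.45255) → ×s → (2.22973,-4.71970) → (2.23,-4.72)
v5: (3,0.5) → rotate → (2.59907,-1.57950) → ×s → (2.75502,-1.67427) → (2.76,-1.67)
v6: (1.5,2.5) → rotate → (2.76825,0.91477) → ×s → (2.93434,0.96966) → (2.93,0.97)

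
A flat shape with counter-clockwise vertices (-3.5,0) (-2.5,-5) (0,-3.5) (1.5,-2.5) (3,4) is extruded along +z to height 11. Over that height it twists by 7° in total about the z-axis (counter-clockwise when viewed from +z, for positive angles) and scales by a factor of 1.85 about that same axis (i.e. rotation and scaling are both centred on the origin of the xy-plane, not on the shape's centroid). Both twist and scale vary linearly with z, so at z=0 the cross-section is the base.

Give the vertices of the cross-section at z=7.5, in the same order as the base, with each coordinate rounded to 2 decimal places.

t = z/height = 7.5/11 = 0.681818
s = 1 + (scale-1)·z/height = 1 + (1.85-1)·7.5/11 = 1.579545
θ = twist·z/height = 7°·7.5/11 = 4.7727° = 0.083300 rad
cos θ = 0.996533, sin θ = 0.083204 (intermediates below are computed at full precision and shown rounded to 5 d.p.)
v1: (-3.5,0) → rotate → (-3.48786,-0.29121) → ×s → (-5.50924,-0.45998) → (-5.51,-0.46)
v2: (-2.5,-5) → rotate → (-2.07531,-5.19067) → ×s → (-3.27805,-8.19890) → (-3.28,-8.20)
v3: (0,-3.5) → rotate → (0.29121,-3.48786) → ×s → (0.45998,-5.50924) → (0.46,-5.51)
v4: (1.5,-2.5) → rotate → (1.70281,-2.36653) → ×s → (2.68966,-3.73804) → (2.69,-3.74)
v5: (3,4) → rotate → (2.65678,4.23574) → ×s → (4.19651,6.69055) → (4.20,6.69)

Cross-section at z=7.5: (-5.51,-0.46) (-3.28,-8.20) (0.46,-5.51) (2.69,-3.74) (4.20,6.69)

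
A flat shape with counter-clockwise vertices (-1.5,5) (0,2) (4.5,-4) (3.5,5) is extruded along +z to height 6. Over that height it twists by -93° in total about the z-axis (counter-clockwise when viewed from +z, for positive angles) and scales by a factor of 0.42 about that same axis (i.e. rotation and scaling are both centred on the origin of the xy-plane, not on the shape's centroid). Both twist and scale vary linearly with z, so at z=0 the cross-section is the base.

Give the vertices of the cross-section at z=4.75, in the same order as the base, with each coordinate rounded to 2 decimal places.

t = z/height = 4.75/6 = 0.791667
s = 1 + (scale-1)·z/height = 1 + (0.42-1)·4.75/6 = 0.540833
θ = twist·z/height = -93°·4.75/6 = -73.6250° = -1.284999 rad
cos θ = 0.281923, sin θ = -0.959437 (intermediates below are computed at full precision and shown rounded to 5 d.p.)
v1: (-1.5,5) → rotate → (4.37430,2.84877) → ×s → (2.36577,1.54071) → (2.37,1.54)
v2: (0,2) → rotate → (1.91887,0.56385) → ×s → (1.03779,0.30495) → (1.04,0.30)
v3: (4.5,-4) → rotate → (-2.56910,-5.44516) → ×s → (-1.38945,-2.94492) → (-1.39,-2.94)
v4: (3.5,5) → rotate → (5.78392,-1.94842) → ×s → (3.12813,-1.05377) → (3.13,-1.05)

Cross-section at z=4.75: (2.37,1.54) (1.04,0.30) (-1.39,-2.94) (3.13,-1.05)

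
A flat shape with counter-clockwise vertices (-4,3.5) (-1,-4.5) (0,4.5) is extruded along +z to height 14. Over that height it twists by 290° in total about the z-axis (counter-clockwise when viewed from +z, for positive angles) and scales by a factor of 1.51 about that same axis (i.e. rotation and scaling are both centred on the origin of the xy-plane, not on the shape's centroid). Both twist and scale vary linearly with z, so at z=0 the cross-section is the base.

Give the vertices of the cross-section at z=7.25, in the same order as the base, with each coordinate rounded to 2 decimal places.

t = z/height = 7.25/14 = 0.517857
s = 1 + (scale-1)·z/height = 1 + (1.51-1)·7.25/14 = 1.264107
θ = twist·z/height = 290°·7.25/14 = 150.1786° = 2.621111 rad
cos θ = -0.867580, sin θ = 0.497298 (intermediates below are computed at full precision and shown rounded to 5 d.p.)
v1: (-4,3.5) → rotate → (1.72977,-5.02572) → ×s → (2.18662,-6.35305) → (2.19,-6.35)
v2: (-1,-4.5) → rotate → (3.10542,3.40681) → ×s → (3.92559,4.30657) → (3.93,4.31)
v3: (0,4.5) → rotate → (-2.23784,-3.90411) → ×s → (-2.82887,-4.93521) → (-2.83,-4.94)

Cross-section at z=7.25: (2.19,-6.35) (3.93,4.31) (-2.83,-4.94)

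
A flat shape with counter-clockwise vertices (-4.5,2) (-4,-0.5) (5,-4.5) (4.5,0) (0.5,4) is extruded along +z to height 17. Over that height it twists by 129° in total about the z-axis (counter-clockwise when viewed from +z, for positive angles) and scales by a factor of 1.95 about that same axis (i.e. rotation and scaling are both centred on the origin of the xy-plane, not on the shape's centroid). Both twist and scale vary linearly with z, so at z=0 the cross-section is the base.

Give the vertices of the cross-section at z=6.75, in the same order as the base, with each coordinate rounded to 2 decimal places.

t = z/height = 6.75/17 = 0.397059
s = 1 + (scale-1)·z/height = 1 + (1.95-1)·6.75/17 = 1.377206
θ = twist·z/height = 129°·6.75/17 = 51.2206° = 0.893968 rad
cos θ = 0.626324, sin θ = 0.779563 (intermediates below are computed at full precision and shown rounded to 5 d.p.)
v1: (-4.5,2) → rotate → (-4.37758,-2.25539) → ×s → (-6.02883,-3.10613) → (-6.03,-3.11)
v2: (-4,-0.5) → rotate → (-2.11551,-3.43141) → ×s → (-2.91350,-4.72576) → (-2.91,-4.73)
v3: (5,-4.5) → rotate → (6.63965,1.07936) → ×s → (9.14417,1.48650) → (9.14,1.49)
v4: (4.5,0) → rotate → (2.81846,3.50803) → ×s → (3.88160,4.83128) → (3.88,4.83)
v5: (0.5,4) → rotate → (-2.80509,2.89508) → ×s → (-3.86319,3.98712) → (-3.86,3.99)

Cross-section at z=6.75: (-6.03,-3.11) (-2.91,-4.73) (9.14,1.49) (3.88,4.83) (-3.86,3.99)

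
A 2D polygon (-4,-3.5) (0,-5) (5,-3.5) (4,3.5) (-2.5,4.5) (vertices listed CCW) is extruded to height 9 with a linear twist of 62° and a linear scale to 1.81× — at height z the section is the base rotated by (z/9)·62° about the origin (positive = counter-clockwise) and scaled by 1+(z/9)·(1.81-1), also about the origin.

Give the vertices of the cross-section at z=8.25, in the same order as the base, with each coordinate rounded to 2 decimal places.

t = z/height = 8.25/9 = 0.916667
s = 1 + (scale-1)·z/height = 1 + (1.81-1)·8.25/9 = 1.742500
θ = twist·z/height = 62°·8.25/9 = 56.8333° = 0.991929 rad
cos θ = 0.547076, sin θ = 0.837083 (intermediates below are computed at full precision and shown rounded to 5 d.p.)
v1: (-4,-3.5) → rotate → (0.74148,-5.26310) → ×s → (1.29204,-9.17095) → (1.29,-9.17)
v2: (0,-5) → rotate → (4.18541,-2.73538) → ×s → (7.29308,-4.76640) → (7.29,-4.77)
v3: (5,-3.5) → rotate → (5.66517,2.27065) → ×s → (9.87156,3.95660) → (9.87,3.96)
v4: (4,3.5) → rotate → (-0.74148,5.26310) → ×s → (-1.29204,9.17095) → (-1.29,9.17)
v5: (-2.5,4.5) → rotate → (-5.13456,0.36914) → ×s → (-8.94698,0.64322) → (-8.95,0.64)

Cross-section at z=8.25: (1.29,-9.17) (7.29,-4.77) (9.87,3.96) (-1.29,9.17) (-8.95,0.64)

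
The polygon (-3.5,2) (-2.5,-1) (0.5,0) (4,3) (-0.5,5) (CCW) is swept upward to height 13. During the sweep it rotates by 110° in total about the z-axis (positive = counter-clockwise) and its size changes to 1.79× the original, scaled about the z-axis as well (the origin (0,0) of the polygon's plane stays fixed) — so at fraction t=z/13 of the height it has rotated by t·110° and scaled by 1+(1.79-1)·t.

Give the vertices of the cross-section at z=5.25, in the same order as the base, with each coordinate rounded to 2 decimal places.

Cross-section at z=5.25: (-5.14,-1.35) (-1.43,-3.25) (0.47,0.46) (1.00,6.52) (-5.09,4.25)

t = z/height = 5.25/13 = 0.403846
s = 1 + (scale-1)·z/height = 1 + (1.79-1)·5.25/13 = 1.319038
θ = twist·z/height = 110°·5.25/13 = 44.4231° = 0.775329 rad
cos θ = 0.714191, sin θ = 0.699951 (intermediates below are computed at full precision and shown rounded to 5 d.p.)
v1: (-3.5,2) → rotate → (-3.89957,-1.02145) → ×s → (-5.14368,-1.34733) → (-5.14,-1.35)
v2: (-2.5,-1) → rotate → (-1.08553,-2.46407) → ×s → (-1.43185,-3.25020) → (-1.43,-3.25)
v3: (0.5,0) → rotate → (0.35710,0.34998) → ×s → (0.47102,0.46163) → (0.47,0.46)
v4: (4,3) → rotate → (0.75691,4.94238) → ×s → (0.99839,6.51918) → (1.00,6.52)
v5: (-0.5,5) → rotate → (-3.85685,3.22098) → ×s → (-5.08733,4.24859) → (-5.09,4.25)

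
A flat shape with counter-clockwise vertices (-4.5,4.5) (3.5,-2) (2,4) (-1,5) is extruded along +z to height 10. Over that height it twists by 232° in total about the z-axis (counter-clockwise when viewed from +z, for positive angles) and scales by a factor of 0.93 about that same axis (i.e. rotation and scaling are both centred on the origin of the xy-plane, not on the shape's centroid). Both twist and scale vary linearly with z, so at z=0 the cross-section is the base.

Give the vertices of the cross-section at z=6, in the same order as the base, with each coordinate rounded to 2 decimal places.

t = z/height = 6/10 = 0.6
s = 1 + (scale-1)·z/height = 1 + (0.93-1)·6/10 = 0.958000
θ = twist·z/height = 232°·6/10 = 139.2000° = 2.429498 rad
cos θ = -0.756995, sin θ = 0.653421 (intermediates below are computed at full precision and shown rounded to 5 d.p.)
v1: (-4.5,4.5) → rotate → (0.46609,-6.34687) → ×s → (0.44651,-6.08030) → (0.45,-6.08)
v2: (3.5,-2) → rotate → (-1.34264,3.80096) → ×s → (-1.28625,3.64132) → (-1.29,3.64)
v3: (2,4) → rotate → (-4.12767,-1.72114) → ×s → (-3.95431,-1.64885) → (-3.95,-1.65)
v4: (-1,5) → rotate → (-2.51011,-4.43840) → ×s → (-2.40468,-4.25198) → (-2.40,-4.25)

Cross-section at z=6: (0.45,-6.08) (-1.29,3.64) (-3.95,-1.65) (-2.40,-4.25)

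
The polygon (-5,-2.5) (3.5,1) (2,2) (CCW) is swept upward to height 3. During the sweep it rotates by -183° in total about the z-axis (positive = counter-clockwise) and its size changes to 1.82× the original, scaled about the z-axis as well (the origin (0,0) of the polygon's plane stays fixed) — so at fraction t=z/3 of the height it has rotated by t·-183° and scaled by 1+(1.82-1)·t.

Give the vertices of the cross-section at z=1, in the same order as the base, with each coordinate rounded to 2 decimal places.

Cross-section at z=1: (-5.87,4.03) (3.27,-3.28) (3.46,-0.99)

t = z/height = 1/3 = 0.333333
s = 1 + (scale-1)·z/height = 1 + (1.82-1)·1/3 = 1.273333
θ = twist·z/height = -183°·1/3 = -61.0000° = -1.064651 rad
cos θ = 0.484810, sin θ = -0.874620 (intermediates below are computed at full precision and shown rounded to 5 d.p.)
v1: (-5,-2.5) → rotate → (-4.61060,3.16107) → ×s → (-5.87083,4.02510) → (-5.87,4.03)
v2: (3.5,1) → rotate → (2.57145,-2.57636) → ×s → (3.27432,-3.28056) → (3.27,-3.28)
v3: (2,2) → rotate → (2.71886,-0.77962) → ×s → (3.46201,-0.99272) → (3.46,-0.99)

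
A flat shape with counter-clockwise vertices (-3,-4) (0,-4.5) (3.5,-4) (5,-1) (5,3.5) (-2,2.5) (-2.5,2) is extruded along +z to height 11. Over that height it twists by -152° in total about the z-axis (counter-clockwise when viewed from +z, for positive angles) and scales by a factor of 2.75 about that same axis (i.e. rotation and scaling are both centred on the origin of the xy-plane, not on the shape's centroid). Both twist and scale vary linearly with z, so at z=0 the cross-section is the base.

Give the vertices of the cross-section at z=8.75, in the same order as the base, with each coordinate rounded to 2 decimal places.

t = z/height = 8.75/11 = 0.795455
s = 1 + (scale-1)·z/height = 1 + (2.75-1)·8.75/11 = 2.392045
θ = twist·z/height = -152°·8.75/11 = -120.9091° = -2.110262 rad
cos θ = -0.513677, sin θ = -0.857983 (intermediates below are computed at full precision and shown rounded to 5 d.p.)
v1: (-3,-4) → rotate → (-1.89090,4.62866) → ×s → (-4.52312,11.07196) → (-4.52,11.07)
v2: (0,-4.5) → rotate → (-3.86093,2.31155) → ×s → (-9.23551,5.52933) → (-9.24,5.53)
v3: (3.5,-4) → rotate → (-5.22980,-0.94823) → ×s → (-12.50993,-2.26821) → (-12.51,-2.27)
v4: (5,-1) → rotate → (-3.42637,-3.77624) → ×s → (-8.19603,-9.03294) → (-8.20,-9.03)
v5: (5,3.5) → rotate → (0.43455,-6.08779) → ×s → (1.03948,-14.56227) → (1.04,-14.56)
v6: (-2,2.5) → rotate → (3.17231,0.43177) → ×s → (7.58832,1.03282) → (7.59,1.03)
v7: (-2.5,2) → rotate → (3.00016,1.11760) → ×s → (7.17652,2.67336) → (7.18,2.67)

Cross-section at z=8.75: (-4.52,11.07) (-9.24,5.53) (-12.51,-2.27) (-8.20,-9.03) (1.04,-14.56) (7.59,1.03) (7.18,2.67)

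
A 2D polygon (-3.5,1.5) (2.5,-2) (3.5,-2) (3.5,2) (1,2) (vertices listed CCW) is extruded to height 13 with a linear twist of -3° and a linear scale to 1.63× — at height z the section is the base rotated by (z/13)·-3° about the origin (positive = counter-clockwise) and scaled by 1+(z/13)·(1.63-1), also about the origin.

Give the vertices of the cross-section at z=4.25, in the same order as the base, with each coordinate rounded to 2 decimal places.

t = z/height = 4.25/13 = 0.326923
s = 1 + (scale-1)·z/height = 1 + (1.63-1)·4.25/13 = 1.205962
θ = twist·z/height = -3°·4.25/13 = -0.9808° = -0.017118 rad
cos θ = 0.999853, sin θ = -0.017117 (intermediates below are computed at full precision and shown rounded to 5 d.p.)
v1: (-3.5,1.5) → rotate → (-3.47381,1.55969) → ×s → (-4.18928,1.88093) → (-4.19,1.88)
v2: (2.5,-2) → rotate → (2.46540,-2.04250) → ×s → (2.97318,-2.46318) → (2.97,-2.46)
v3: (3.5,-2) → rotate → (3.46525,-2.05962) → ×s → (4.17896,-2.48382) → (4.18,-2.48)
v4: (3.5,2) → rotate → (3.53372,1.93980) → ×s → (4.26153,2.33932) → (4.26,2.34)
v5: (1,2) → rotate → (1.03409,1.98259) → ×s → (1.24707,2.39093) → (1.25,2.39)

Cross-section at z=4.25: (-4.19,1.88) (2.97,-2.46) (4.18,-2.48) (4.26,2.34) (1.25,2.39)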